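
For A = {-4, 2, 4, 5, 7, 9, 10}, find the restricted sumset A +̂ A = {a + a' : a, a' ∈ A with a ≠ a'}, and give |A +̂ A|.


Restricted sumset: A +̂ A = {a + a' : a ∈ A, a' ∈ A, a ≠ a'}.
Equivalently, take A + A and drop any sum 2a that is achievable ONLY as a + a for a ∈ A (i.e. sums representable only with equal summands).
Enumerate pairs (a, a') with a < a' (symmetric, so each unordered pair gives one sum; this covers all a ≠ a'):
  -4 + 2 = -2
  -4 + 4 = 0
  -4 + 5 = 1
  -4 + 7 = 3
  -4 + 9 = 5
  -4 + 10 = 6
  2 + 4 = 6
  2 + 5 = 7
  2 + 7 = 9
  2 + 9 = 11
  2 + 10 = 12
  4 + 5 = 9
  4 + 7 = 11
  4 + 9 = 13
  4 + 10 = 14
  5 + 7 = 12
  5 + 9 = 14
  5 + 10 = 15
  7 + 9 = 16
  7 + 10 = 17
  9 + 10 = 19
Collected distinct sums: {-2, 0, 1, 3, 5, 6, 7, 9, 11, 12, 13, 14, 15, 16, 17, 19}
|A +̂ A| = 16
(Reference bound: |A +̂ A| ≥ 2|A| - 3 for |A| ≥ 2, with |A| = 7 giving ≥ 11.)

|A +̂ A| = 16


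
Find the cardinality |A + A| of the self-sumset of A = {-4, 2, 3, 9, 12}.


A + A = {a + a' : a, a' ∈ A}; |A| = 5.
General bounds: 2|A| - 1 ≤ |A + A| ≤ |A|(|A|+1)/2, i.e. 9 ≤ |A + A| ≤ 15.
Lower bound 2|A|-1 is attained iff A is an arithmetic progression.
Enumerate sums a + a' for a ≤ a' (symmetric, so this suffices):
a = -4: -4+-4=-8, -4+2=-2, -4+3=-1, -4+9=5, -4+12=8
a = 2: 2+2=4, 2+3=5, 2+9=11, 2+12=14
a = 3: 3+3=6, 3+9=12, 3+12=15
a = 9: 9+9=18, 9+12=21
a = 12: 12+12=24
Distinct sums: {-8, -2, -1, 4, 5, 6, 8, 11, 12, 14, 15, 18, 21, 24}
|A + A| = 14

|A + A| = 14


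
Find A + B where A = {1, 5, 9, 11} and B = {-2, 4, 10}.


A + B = {a + b : a ∈ A, b ∈ B}.
Enumerate all |A|·|B| = 4·3 = 12 pairs (a, b) and collect distinct sums.
a = 1: 1+-2=-1, 1+4=5, 1+10=11
a = 5: 5+-2=3, 5+4=9, 5+10=15
a = 9: 9+-2=7, 9+4=13, 9+10=19
a = 11: 11+-2=9, 11+4=15, 11+10=21
Collecting distinct sums: A + B = {-1, 3, 5, 7, 9, 11, 13, 15, 19, 21}
|A + B| = 10

A + B = {-1, 3, 5, 7, 9, 11, 13, 15, 19, 21}


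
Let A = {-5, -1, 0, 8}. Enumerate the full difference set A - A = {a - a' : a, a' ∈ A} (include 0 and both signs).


A - A = {a - a' : a, a' ∈ A}.
Compute a - a' for each ordered pair (a, a'):
a = -5: -5--5=0, -5--1=-4, -5-0=-5, -5-8=-13
a = -1: -1--5=4, -1--1=0, -1-0=-1, -1-8=-9
a = 0: 0--5=5, 0--1=1, 0-0=0, 0-8=-8
a = 8: 8--5=13, 8--1=9, 8-0=8, 8-8=0
Collecting distinct values (and noting 0 appears from a-a):
A - A = {-13, -9, -8, -5, -4, -1, 0, 1, 4, 5, 8, 9, 13}
|A - A| = 13

A - A = {-13, -9, -8, -5, -4, -1, 0, 1, 4, 5, 8, 9, 13}


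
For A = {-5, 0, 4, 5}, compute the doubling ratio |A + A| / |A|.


|A| = 4.
Compute A + A by enumerating all 16 pairs.
A + A = {-10, -5, -1, 0, 4, 5, 8, 9, 10}, so |A + A| = 9.
K = |A + A| / |A| = 9/4 (already in lowest terms) ≈ 2.2500.
Reference: AP of size 4 gives K = 7/4 ≈ 1.7500; a fully generic set of size 4 gives K ≈ 2.5000.

|A| = 4, |A + A| = 9, K = 9/4.


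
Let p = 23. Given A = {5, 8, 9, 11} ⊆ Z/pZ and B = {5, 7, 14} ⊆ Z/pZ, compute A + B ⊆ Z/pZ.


Work in Z/23Z: reduce every sum a + b modulo 23.
Enumerate all 12 pairs:
a = 5: 5+5=10, 5+7=12, 5+14=19
a = 8: 8+5=13, 8+7=15, 8+14=22
a = 9: 9+5=14, 9+7=16, 9+14=0
a = 11: 11+5=16, 11+7=18, 11+14=2
Distinct residues collected: {0, 2, 10, 12, 13, 14, 15, 16, 18, 19, 22}
|A + B| = 11 (out of 23 total residues).

A + B = {0, 2, 10, 12, 13, 14, 15, 16, 18, 19, 22}


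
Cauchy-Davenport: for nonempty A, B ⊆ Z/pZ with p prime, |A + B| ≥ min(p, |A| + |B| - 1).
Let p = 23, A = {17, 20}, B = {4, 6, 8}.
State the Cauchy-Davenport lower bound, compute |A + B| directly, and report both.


Cauchy-Davenport: |A + B| ≥ min(p, |A| + |B| - 1) for A, B nonempty in Z/pZ.
|A| = 2, |B| = 3, p = 23.
CD lower bound = min(23, 2 + 3 - 1) = min(23, 4) = 4.
Compute A + B mod 23 directly:
a = 17: 17+4=21, 17+6=0, 17+8=2
a = 20: 20+4=1, 20+6=3, 20+8=5
A + B = {0, 1, 2, 3, 5, 21}, so |A + B| = 6.
Verify: 6 ≥ 4? Yes ✓.

CD lower bound = 4, actual |A + B| = 6.


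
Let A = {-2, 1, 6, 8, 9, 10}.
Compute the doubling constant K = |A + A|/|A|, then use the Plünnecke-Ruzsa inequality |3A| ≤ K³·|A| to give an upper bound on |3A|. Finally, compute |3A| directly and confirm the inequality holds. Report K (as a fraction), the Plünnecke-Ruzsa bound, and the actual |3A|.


|A| = 6.
Step 1: Compute A + A by enumerating all 36 pairs.
A + A = {-4, -1, 2, 4, 6, 7, 8, 9, 10, 11, 12, 14, 15, 16, 17, 18, 19, 20}, so |A + A| = 18.
Step 2: Doubling constant K = |A + A|/|A| = 18/6 = 18/6 ≈ 3.0000.
Step 3: Plünnecke-Ruzsa gives |3A| ≤ K³·|A| = (3.0000)³ · 6 ≈ 162.0000.
Step 4: Compute 3A = A + A + A directly by enumerating all triples (a,b,c) ∈ A³; |3A| = 32.
Step 5: Check 32 ≤ 162.0000? Yes ✓.

K = 18/6, Plünnecke-Ruzsa bound K³|A| ≈ 162.0000, |3A| = 32, inequality holds.


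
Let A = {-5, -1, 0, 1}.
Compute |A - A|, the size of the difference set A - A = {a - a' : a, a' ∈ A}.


A - A = {a - a' : a, a' ∈ A}; |A| = 4.
Bounds: 2|A|-1 ≤ |A - A| ≤ |A|² - |A| + 1, i.e. 7 ≤ |A - A| ≤ 13.
Note: 0 ∈ A - A always (from a - a). The set is symmetric: if d ∈ A - A then -d ∈ A - A.
Enumerate nonzero differences d = a - a' with a > a' (then include -d):
Positive differences: {1, 2, 4, 5, 6}
Full difference set: {0} ∪ (positive diffs) ∪ (negative diffs).
|A - A| = 1 + 2·5 = 11 (matches direct enumeration: 11).

|A - A| = 11


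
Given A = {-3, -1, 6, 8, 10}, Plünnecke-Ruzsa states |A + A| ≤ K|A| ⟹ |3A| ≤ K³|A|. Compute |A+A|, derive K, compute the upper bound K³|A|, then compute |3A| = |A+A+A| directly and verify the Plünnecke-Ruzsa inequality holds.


|A| = 5.
Step 1: Compute A + A by enumerating all 25 pairs.
A + A = {-6, -4, -2, 3, 5, 7, 9, 12, 14, 16, 18, 20}, so |A + A| = 12.
Step 2: Doubling constant K = |A + A|/|A| = 12/5 = 12/5 ≈ 2.4000.
Step 3: Plünnecke-Ruzsa gives |3A| ≤ K³·|A| = (2.4000)³ · 5 ≈ 69.1200.
Step 4: Compute 3A = A + A + A directly by enumerating all triples (a,b,c) ∈ A³; |3A| = 22.
Step 5: Check 22 ≤ 69.1200? Yes ✓.

K = 12/5, Plünnecke-Ruzsa bound K³|A| ≈ 69.1200, |3A| = 22, inequality holds.


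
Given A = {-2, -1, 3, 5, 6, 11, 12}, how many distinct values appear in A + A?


A + A = {a + a' : a, a' ∈ A}; |A| = 7.
General bounds: 2|A| - 1 ≤ |A + A| ≤ |A|(|A|+1)/2, i.e. 13 ≤ |A + A| ≤ 28.
Lower bound 2|A|-1 is attained iff A is an arithmetic progression.
Enumerate sums a + a' for a ≤ a' (symmetric, so this suffices):
a = -2: -2+-2=-4, -2+-1=-3, -2+3=1, -2+5=3, -2+6=4, -2+11=9, -2+12=10
a = -1: -1+-1=-2, -1+3=2, -1+5=4, -1+6=5, -1+11=10, -1+12=11
a = 3: 3+3=6, 3+5=8, 3+6=9, 3+11=14, 3+12=15
a = 5: 5+5=10, 5+6=11, 5+11=16, 5+12=17
a = 6: 6+6=12, 6+11=17, 6+12=18
a = 11: 11+11=22, 11+12=23
a = 12: 12+12=24
Distinct sums: {-4, -3, -2, 1, 2, 3, 4, 5, 6, 8, 9, 10, 11, 12, 14, 15, 16, 17, 18, 22, 23, 24}
|A + A| = 22

|A + A| = 22


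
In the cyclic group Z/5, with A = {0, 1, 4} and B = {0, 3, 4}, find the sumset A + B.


Work in Z/5Z: reduce every sum a + b modulo 5.
Enumerate all 9 pairs:
a = 0: 0+0=0, 0+3=3, 0+4=4
a = 1: 1+0=1, 1+3=4, 1+4=0
a = 4: 4+0=4, 4+3=2, 4+4=3
Distinct residues collected: {0, 1, 2, 3, 4}
|A + B| = 5 (out of 5 total residues).

A + B = {0, 1, 2, 3, 4}


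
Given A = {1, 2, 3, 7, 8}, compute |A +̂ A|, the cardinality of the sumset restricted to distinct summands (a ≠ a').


Restricted sumset: A +̂ A = {a + a' : a ∈ A, a' ∈ A, a ≠ a'}.
Equivalently, take A + A and drop any sum 2a that is achievable ONLY as a + a for a ∈ A (i.e. sums representable only with equal summands).
Enumerate pairs (a, a') with a < a' (symmetric, so each unordered pair gives one sum; this covers all a ≠ a'):
  1 + 2 = 3
  1 + 3 = 4
  1 + 7 = 8
  1 + 8 = 9
  2 + 3 = 5
  2 + 7 = 9
  2 + 8 = 10
  3 + 7 = 10
  3 + 8 = 11
  7 + 8 = 15
Collected distinct sums: {3, 4, 5, 8, 9, 10, 11, 15}
|A +̂ A| = 8
(Reference bound: |A +̂ A| ≥ 2|A| - 3 for |A| ≥ 2, with |A| = 5 giving ≥ 7.)

|A +̂ A| = 8


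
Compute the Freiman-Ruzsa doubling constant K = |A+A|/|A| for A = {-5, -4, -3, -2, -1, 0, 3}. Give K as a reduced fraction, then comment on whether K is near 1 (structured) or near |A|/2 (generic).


|A| = 7.
Compute A + A by enumerating all 49 pairs.
A + A = {-10, -9, -8, -7, -6, -5, -4, -3, -2, -1, 0, 1, 2, 3, 6}, so |A + A| = 15.
K = |A + A| / |A| = 15/7 (already in lowest terms) ≈ 2.1429.
Reference: AP of size 7 gives K = 13/7 ≈ 1.8571; a fully generic set of size 7 gives K ≈ 4.0000.

|A| = 7, |A + A| = 15, K = 15/7.


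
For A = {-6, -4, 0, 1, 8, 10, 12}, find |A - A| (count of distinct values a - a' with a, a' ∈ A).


A - A = {a - a' : a, a' ∈ A}; |A| = 7.
Bounds: 2|A|-1 ≤ |A - A| ≤ |A|² - |A| + 1, i.e. 13 ≤ |A - A| ≤ 43.
Note: 0 ∈ A - A always (from a - a). The set is symmetric: if d ∈ A - A then -d ∈ A - A.
Enumerate nonzero differences d = a - a' with a > a' (then include -d):
Positive differences: {1, 2, 4, 5, 6, 7, 8, 9, 10, 11, 12, 14, 16, 18}
Full difference set: {0} ∪ (positive diffs) ∪ (negative diffs).
|A - A| = 1 + 2·14 = 29 (matches direct enumeration: 29).

|A - A| = 29


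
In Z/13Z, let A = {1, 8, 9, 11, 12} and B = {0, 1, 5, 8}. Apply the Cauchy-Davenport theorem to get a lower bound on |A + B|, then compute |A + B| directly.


Cauchy-Davenport: |A + B| ≥ min(p, |A| + |B| - 1) for A, B nonempty in Z/pZ.
|A| = 5, |B| = 4, p = 13.
CD lower bound = min(13, 5 + 4 - 1) = min(13, 8) = 8.
Compute A + B mod 13 directly:
a = 1: 1+0=1, 1+1=2, 1+5=6, 1+8=9
a = 8: 8+0=8, 8+1=9, 8+5=0, 8+8=3
a = 9: 9+0=9, 9+1=10, 9+5=1, 9+8=4
a = 11: 11+0=11, 11+1=12, 11+5=3, 11+8=6
a = 12: 12+0=12, 12+1=0, 12+5=4, 12+8=7
A + B = {0, 1, 2, 3, 4, 6, 7, 8, 9, 10, 11, 12}, so |A + B| = 12.
Verify: 12 ≥ 8? Yes ✓.

CD lower bound = 8, actual |A + B| = 12.


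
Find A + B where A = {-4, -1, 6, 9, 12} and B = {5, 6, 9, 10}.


A + B = {a + b : a ∈ A, b ∈ B}.
Enumerate all |A|·|B| = 5·4 = 20 pairs (a, b) and collect distinct sums.
a = -4: -4+5=1, -4+6=2, -4+9=5, -4+10=6
a = -1: -1+5=4, -1+6=5, -1+9=8, -1+10=9
a = 6: 6+5=11, 6+6=12, 6+9=15, 6+10=16
a = 9: 9+5=14, 9+6=15, 9+9=18, 9+10=19
a = 12: 12+5=17, 12+6=18, 12+9=21, 12+10=22
Collecting distinct sums: A + B = {1, 2, 4, 5, 6, 8, 9, 11, 12, 14, 15, 16, 17, 18, 19, 21, 22}
|A + B| = 17

A + B = {1, 2, 4, 5, 6, 8, 9, 11, 12, 14, 15, 16, 17, 18, 19, 21, 22}


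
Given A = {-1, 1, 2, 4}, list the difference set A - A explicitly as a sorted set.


A - A = {a - a' : a, a' ∈ A}.
Compute a - a' for each ordered pair (a, a'):
a = -1: -1--1=0, -1-1=-2, -1-2=-3, -1-4=-5
a = 1: 1--1=2, 1-1=0, 1-2=-1, 1-4=-3
a = 2: 2--1=3, 2-1=1, 2-2=0, 2-4=-2
a = 4: 4--1=5, 4-1=3, 4-2=2, 4-4=0
Collecting distinct values (and noting 0 appears from a-a):
A - A = {-5, -3, -2, -1, 0, 1, 2, 3, 5}
|A - A| = 9

A - A = {-5, -3, -2, -1, 0, 1, 2, 3, 5}


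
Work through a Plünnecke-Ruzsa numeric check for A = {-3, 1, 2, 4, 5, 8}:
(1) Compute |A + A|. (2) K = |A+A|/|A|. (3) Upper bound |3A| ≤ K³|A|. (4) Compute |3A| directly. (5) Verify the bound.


|A| = 6.
Step 1: Compute A + A by enumerating all 36 pairs.
A + A = {-6, -2, -1, 1, 2, 3, 4, 5, 6, 7, 8, 9, 10, 12, 13, 16}, so |A + A| = 16.
Step 2: Doubling constant K = |A + A|/|A| = 16/6 = 16/6 ≈ 2.6667.
Step 3: Plünnecke-Ruzsa gives |3A| ≤ K³·|A| = (2.6667)³ · 6 ≈ 113.7778.
Step 4: Compute 3A = A + A + A directly by enumerating all triples (a,b,c) ∈ A³; |3A| = 27.
Step 5: Check 27 ≤ 113.7778? Yes ✓.

K = 16/6, Plünnecke-Ruzsa bound K³|A| ≈ 113.7778, |3A| = 27, inequality holds.


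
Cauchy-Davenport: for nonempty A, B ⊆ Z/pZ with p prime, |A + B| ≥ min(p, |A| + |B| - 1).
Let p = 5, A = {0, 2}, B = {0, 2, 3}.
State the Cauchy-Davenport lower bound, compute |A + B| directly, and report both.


Cauchy-Davenport: |A + B| ≥ min(p, |A| + |B| - 1) for A, B nonempty in Z/pZ.
|A| = 2, |B| = 3, p = 5.
CD lower bound = min(5, 2 + 3 - 1) = min(5, 4) = 4.
Compute A + B mod 5 directly:
a = 0: 0+0=0, 0+2=2, 0+3=3
a = 2: 2+0=2, 2+2=4, 2+3=0
A + B = {0, 2, 3, 4}, so |A + B| = 4.
Verify: 4 ≥ 4? Yes ✓.

CD lower bound = 4, actual |A + B| = 4.


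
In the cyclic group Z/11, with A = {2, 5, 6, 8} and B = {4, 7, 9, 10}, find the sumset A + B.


Work in Z/11Z: reduce every sum a + b modulo 11.
Enumerate all 16 pairs:
a = 2: 2+4=6, 2+7=9, 2+9=0, 2+10=1
a = 5: 5+4=9, 5+7=1, 5+9=3, 5+10=4
a = 6: 6+4=10, 6+7=2, 6+9=4, 6+10=5
a = 8: 8+4=1, 8+7=4, 8+9=6, 8+10=7
Distinct residues collected: {0, 1, 2, 3, 4, 5, 6, 7, 9, 10}
|A + B| = 10 (out of 11 total residues).

A + B = {0, 1, 2, 3, 4, 5, 6, 7, 9, 10}


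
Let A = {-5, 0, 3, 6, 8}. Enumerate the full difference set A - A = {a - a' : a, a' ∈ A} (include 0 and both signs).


A - A = {a - a' : a, a' ∈ A}.
Compute a - a' for each ordered pair (a, a'):
a = -5: -5--5=0, -5-0=-5, -5-3=-8, -5-6=-11, -5-8=-13
a = 0: 0--5=5, 0-0=0, 0-3=-3, 0-6=-6, 0-8=-8
a = 3: 3--5=8, 3-0=3, 3-3=0, 3-6=-3, 3-8=-5
a = 6: 6--5=11, 6-0=6, 6-3=3, 6-6=0, 6-8=-2
a = 8: 8--5=13, 8-0=8, 8-3=5, 8-6=2, 8-8=0
Collecting distinct values (and noting 0 appears from a-a):
A - A = {-13, -11, -8, -6, -5, -3, -2, 0, 2, 3, 5, 6, 8, 11, 13}
|A - A| = 15

A - A = {-13, -11, -8, -6, -5, -3, -2, 0, 2, 3, 5, 6, 8, 11, 13}


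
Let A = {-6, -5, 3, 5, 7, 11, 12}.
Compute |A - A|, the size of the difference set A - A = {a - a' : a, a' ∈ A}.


A - A = {a - a' : a, a' ∈ A}; |A| = 7.
Bounds: 2|A|-1 ≤ |A - A| ≤ |A|² - |A| + 1, i.e. 13 ≤ |A - A| ≤ 43.
Note: 0 ∈ A - A always (from a - a). The set is symmetric: if d ∈ A - A then -d ∈ A - A.
Enumerate nonzero differences d = a - a' with a > a' (then include -d):
Positive differences: {1, 2, 4, 5, 6, 7, 8, 9, 10, 11, 12, 13, 16, 17, 18}
Full difference set: {0} ∪ (positive diffs) ∪ (negative diffs).
|A - A| = 1 + 2·15 = 31 (matches direct enumeration: 31).

|A - A| = 31


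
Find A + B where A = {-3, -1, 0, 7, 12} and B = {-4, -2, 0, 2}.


A + B = {a + b : a ∈ A, b ∈ B}.
Enumerate all |A|·|B| = 5·4 = 20 pairs (a, b) and collect distinct sums.
a = -3: -3+-4=-7, -3+-2=-5, -3+0=-3, -3+2=-1
a = -1: -1+-4=-5, -1+-2=-3, -1+0=-1, -1+2=1
a = 0: 0+-4=-4, 0+-2=-2, 0+0=0, 0+2=2
a = 7: 7+-4=3, 7+-2=5, 7+0=7, 7+2=9
a = 12: 12+-4=8, 12+-2=10, 12+0=12, 12+2=14
Collecting distinct sums: A + B = {-7, -5, -4, -3, -2, -1, 0, 1, 2, 3, 5, 7, 8, 9, 10, 12, 14}
|A + B| = 17

A + B = {-7, -5, -4, -3, -2, -1, 0, 1, 2, 3, 5, 7, 8, 9, 10, 12, 14}


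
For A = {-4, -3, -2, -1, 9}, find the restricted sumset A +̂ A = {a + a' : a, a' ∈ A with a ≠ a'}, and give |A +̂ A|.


Restricted sumset: A +̂ A = {a + a' : a ∈ A, a' ∈ A, a ≠ a'}.
Equivalently, take A + A and drop any sum 2a that is achievable ONLY as a + a for a ∈ A (i.e. sums representable only with equal summands).
Enumerate pairs (a, a') with a < a' (symmetric, so each unordered pair gives one sum; this covers all a ≠ a'):
  -4 + -3 = -7
  -4 + -2 = -6
  -4 + -1 = -5
  -4 + 9 = 5
  -3 + -2 = -5
  -3 + -1 = -4
  -3 + 9 = 6
  -2 + -1 = -3
  -2 + 9 = 7
  -1 + 9 = 8
Collected distinct sums: {-7, -6, -5, -4, -3, 5, 6, 7, 8}
|A +̂ A| = 9
(Reference bound: |A +̂ A| ≥ 2|A| - 3 for |A| ≥ 2, with |A| = 5 giving ≥ 7.)

|A +̂ A| = 9


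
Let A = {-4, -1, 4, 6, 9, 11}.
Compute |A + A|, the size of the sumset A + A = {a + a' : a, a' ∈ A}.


A + A = {a + a' : a, a' ∈ A}; |A| = 6.
General bounds: 2|A| - 1 ≤ |A + A| ≤ |A|(|A|+1)/2, i.e. 11 ≤ |A + A| ≤ 21.
Lower bound 2|A|-1 is attained iff A is an arithmetic progression.
Enumerate sums a + a' for a ≤ a' (symmetric, so this suffices):
a = -4: -4+-4=-8, -4+-1=-5, -4+4=0, -4+6=2, -4+9=5, -4+11=7
a = -1: -1+-1=-2, -1+4=3, -1+6=5, -1+9=8, -1+11=10
a = 4: 4+4=8, 4+6=10, 4+9=13, 4+11=15
a = 6: 6+6=12, 6+9=15, 6+11=17
a = 9: 9+9=18, 9+11=20
a = 11: 11+11=22
Distinct sums: {-8, -5, -2, 0, 2, 3, 5, 7, 8, 10, 12, 13, 15, 17, 18, 20, 22}
|A + A| = 17

|A + A| = 17


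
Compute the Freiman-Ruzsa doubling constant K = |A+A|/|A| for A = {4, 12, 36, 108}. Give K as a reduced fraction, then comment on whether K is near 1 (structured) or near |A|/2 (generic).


|A| = 4.
Compute A + A by enumerating all 16 pairs.
A + A = {8, 16, 24, 40, 48, 72, 112, 120, 144, 216}, so |A + A| = 10.
K = |A + A| / |A| = 10/4 = 5/2 ≈ 2.5000.
Reference: AP of size 4 gives K = 7/4 ≈ 1.7500; a fully generic set of size 4 gives K ≈ 2.5000.

|A| = 4, |A + A| = 10, K = 10/4 = 5/2.


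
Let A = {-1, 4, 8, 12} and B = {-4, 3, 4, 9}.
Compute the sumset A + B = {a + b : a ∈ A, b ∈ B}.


A + B = {a + b : a ∈ A, b ∈ B}.
Enumerate all |A|·|B| = 4·4 = 16 pairs (a, b) and collect distinct sums.
a = -1: -1+-4=-5, -1+3=2, -1+4=3, -1+9=8
a = 4: 4+-4=0, 4+3=7, 4+4=8, 4+9=13
a = 8: 8+-4=4, 8+3=11, 8+4=12, 8+9=17
a = 12: 12+-4=8, 12+3=15, 12+4=16, 12+9=21
Collecting distinct sums: A + B = {-5, 0, 2, 3, 4, 7, 8, 11, 12, 13, 15, 16, 17, 21}
|A + B| = 14

A + B = {-5, 0, 2, 3, 4, 7, 8, 11, 12, 13, 15, 16, 17, 21}


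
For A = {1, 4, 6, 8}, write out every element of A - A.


A - A = {a - a' : a, a' ∈ A}.
Compute a - a' for each ordered pair (a, a'):
a = 1: 1-1=0, 1-4=-3, 1-6=-5, 1-8=-7
a = 4: 4-1=3, 4-4=0, 4-6=-2, 4-8=-4
a = 6: 6-1=5, 6-4=2, 6-6=0, 6-8=-2
a = 8: 8-1=7, 8-4=4, 8-6=2, 8-8=0
Collecting distinct values (and noting 0 appears from a-a):
A - A = {-7, -5, -4, -3, -2, 0, 2, 3, 4, 5, 7}
|A - A| = 11

A - A = {-7, -5, -4, -3, -2, 0, 2, 3, 4, 5, 7}


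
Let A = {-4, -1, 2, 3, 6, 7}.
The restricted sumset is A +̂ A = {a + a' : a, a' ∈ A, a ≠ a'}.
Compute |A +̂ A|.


Restricted sumset: A +̂ A = {a + a' : a ∈ A, a' ∈ A, a ≠ a'}.
Equivalently, take A + A and drop any sum 2a that is achievable ONLY as a + a for a ∈ A (i.e. sums representable only with equal summands).
Enumerate pairs (a, a') with a < a' (symmetric, so each unordered pair gives one sum; this covers all a ≠ a'):
  -4 + -1 = -5
  -4 + 2 = -2
  -4 + 3 = -1
  -4 + 6 = 2
  -4 + 7 = 3
  -1 + 2 = 1
  -1 + 3 = 2
  -1 + 6 = 5
  -1 + 7 = 6
  2 + 3 = 5
  2 + 6 = 8
  2 + 7 = 9
  3 + 6 = 9
  3 + 7 = 10
  6 + 7 = 13
Collected distinct sums: {-5, -2, -1, 1, 2, 3, 5, 6, 8, 9, 10, 13}
|A +̂ A| = 12
(Reference bound: |A +̂ A| ≥ 2|A| - 3 for |A| ≥ 2, with |A| = 6 giving ≥ 9.)

|A +̂ A| = 12


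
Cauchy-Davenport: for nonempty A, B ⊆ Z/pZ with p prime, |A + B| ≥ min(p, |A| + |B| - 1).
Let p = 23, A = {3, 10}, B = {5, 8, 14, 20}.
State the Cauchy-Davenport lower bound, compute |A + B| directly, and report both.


Cauchy-Davenport: |A + B| ≥ min(p, |A| + |B| - 1) for A, B nonempty in Z/pZ.
|A| = 2, |B| = 4, p = 23.
CD lower bound = min(23, 2 + 4 - 1) = min(23, 5) = 5.
Compute A + B mod 23 directly:
a = 3: 3+5=8, 3+8=11, 3+14=17, 3+20=0
a = 10: 10+5=15, 10+8=18, 10+14=1, 10+20=7
A + B = {0, 1, 7, 8, 11, 15, 17, 18}, so |A + B| = 8.
Verify: 8 ≥ 5? Yes ✓.

CD lower bound = 5, actual |A + B| = 8.


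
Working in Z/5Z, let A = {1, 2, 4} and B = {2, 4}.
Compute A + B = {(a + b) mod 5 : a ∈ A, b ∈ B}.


Work in Z/5Z: reduce every sum a + b modulo 5.
Enumerate all 6 pairs:
a = 1: 1+2=3, 1+4=0
a = 2: 2+2=4, 2+4=1
a = 4: 4+2=1, 4+4=3
Distinct residues collected: {0, 1, 3, 4}
|A + B| = 4 (out of 5 total residues).

A + B = {0, 1, 3, 4}


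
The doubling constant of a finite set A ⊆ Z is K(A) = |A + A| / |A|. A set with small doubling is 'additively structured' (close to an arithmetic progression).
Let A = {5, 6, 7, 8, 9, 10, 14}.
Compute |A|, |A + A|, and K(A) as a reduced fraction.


|A| = 7.
Compute A + A by enumerating all 49 pairs.
A + A = {10, 11, 12, 13, 14, 15, 16, 17, 18, 19, 20, 21, 22, 23, 24, 28}, so |A + A| = 16.
K = |A + A| / |A| = 16/7 (already in lowest terms) ≈ 2.2857.
Reference: AP of size 7 gives K = 13/7 ≈ 1.8571; a fully generic set of size 7 gives K ≈ 4.0000.

|A| = 7, |A + A| = 16, K = 16/7.


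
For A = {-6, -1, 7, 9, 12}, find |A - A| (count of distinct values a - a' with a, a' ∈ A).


A - A = {a - a' : a, a' ∈ A}; |A| = 5.
Bounds: 2|A|-1 ≤ |A - A| ≤ |A|² - |A| + 1, i.e. 9 ≤ |A - A| ≤ 21.
Note: 0 ∈ A - A always (from a - a). The set is symmetric: if d ∈ A - A then -d ∈ A - A.
Enumerate nonzero differences d = a - a' with a > a' (then include -d):
Positive differences: {2, 3, 5, 8, 10, 13, 15, 18}
Full difference set: {0} ∪ (positive diffs) ∪ (negative diffs).
|A - A| = 1 + 2·8 = 17 (matches direct enumeration: 17).

|A - A| = 17


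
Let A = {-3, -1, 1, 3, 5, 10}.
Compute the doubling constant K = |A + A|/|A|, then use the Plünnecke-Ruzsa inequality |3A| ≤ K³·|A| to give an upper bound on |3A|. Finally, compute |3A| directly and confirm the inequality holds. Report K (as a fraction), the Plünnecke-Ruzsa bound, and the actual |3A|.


|A| = 6.
Step 1: Compute A + A by enumerating all 36 pairs.
A + A = {-6, -4, -2, 0, 2, 4, 6, 7, 8, 9, 10, 11, 13, 15, 20}, so |A + A| = 15.
Step 2: Doubling constant K = |A + A|/|A| = 15/6 = 15/6 ≈ 2.5000.
Step 3: Plünnecke-Ruzsa gives |3A| ≤ K³·|A| = (2.5000)³ · 6 ≈ 93.7500.
Step 4: Compute 3A = A + A + A directly by enumerating all triples (a,b,c) ∈ A³; |3A| = 28.
Step 5: Check 28 ≤ 93.7500? Yes ✓.

K = 15/6, Plünnecke-Ruzsa bound K³|A| ≈ 93.7500, |3A| = 28, inequality holds.


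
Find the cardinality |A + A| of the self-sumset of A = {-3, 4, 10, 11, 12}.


A + A = {a + a' : a, a' ∈ A}; |A| = 5.
General bounds: 2|A| - 1 ≤ |A + A| ≤ |A|(|A|+1)/2, i.e. 9 ≤ |A + A| ≤ 15.
Lower bound 2|A|-1 is attained iff A is an arithmetic progression.
Enumerate sums a + a' for a ≤ a' (symmetric, so this suffices):
a = -3: -3+-3=-6, -3+4=1, -3+10=7, -3+11=8, -3+12=9
a = 4: 4+4=8, 4+10=14, 4+11=15, 4+12=16
a = 10: 10+10=20, 10+11=21, 10+12=22
a = 11: 11+11=22, 11+12=23
a = 12: 12+12=24
Distinct sums: {-6, 1, 7, 8, 9, 14, 15, 16, 20, 21, 22, 23, 24}
|A + A| = 13

|A + A| = 13


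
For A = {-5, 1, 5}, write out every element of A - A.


A - A = {a - a' : a, a' ∈ A}.
Compute a - a' for each ordered pair (a, a'):
a = -5: -5--5=0, -5-1=-6, -5-5=-10
a = 1: 1--5=6, 1-1=0, 1-5=-4
a = 5: 5--5=10, 5-1=4, 5-5=0
Collecting distinct values (and noting 0 appears from a-a):
A - A = {-10, -6, -4, 0, 4, 6, 10}
|A - A| = 7

A - A = {-10, -6, -4, 0, 4, 6, 10}


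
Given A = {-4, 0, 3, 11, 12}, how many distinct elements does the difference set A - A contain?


A - A = {a - a' : a, a' ∈ A}; |A| = 5.
Bounds: 2|A|-1 ≤ |A - A| ≤ |A|² - |A| + 1, i.e. 9 ≤ |A - A| ≤ 21.
Note: 0 ∈ A - A always (from a - a). The set is symmetric: if d ∈ A - A then -d ∈ A - A.
Enumerate nonzero differences d = a - a' with a > a' (then include -d):
Positive differences: {1, 3, 4, 7, 8, 9, 11, 12, 15, 16}
Full difference set: {0} ∪ (positive diffs) ∪ (negative diffs).
|A - A| = 1 + 2·10 = 21 (matches direct enumeration: 21).

|A - A| = 21


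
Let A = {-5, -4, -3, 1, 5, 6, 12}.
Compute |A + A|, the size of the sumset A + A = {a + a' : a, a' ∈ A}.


A + A = {a + a' : a, a' ∈ A}; |A| = 7.
General bounds: 2|A| - 1 ≤ |A + A| ≤ |A|(|A|+1)/2, i.e. 13 ≤ |A + A| ≤ 28.
Lower bound 2|A|-1 is attained iff A is an arithmetic progression.
Enumerate sums a + a' for a ≤ a' (symmetric, so this suffices):
a = -5: -5+-5=-10, -5+-4=-9, -5+-3=-8, -5+1=-4, -5+5=0, -5+6=1, -5+12=7
a = -4: -4+-4=-8, -4+-3=-7, -4+1=-3, -4+5=1, -4+6=2, -4+12=8
a = -3: -3+-3=-6, -3+1=-2, -3+5=2, -3+6=3, -3+12=9
a = 1: 1+1=2, 1+5=6, 1+6=7, 1+12=13
a = 5: 5+5=10, 5+6=11, 5+12=17
a = 6: 6+6=12, 6+12=18
a = 12: 12+12=24
Distinct sums: {-10, -9, -8, -7, -6, -4, -3, -2, 0, 1, 2, 3, 6, 7, 8, 9, 10, 11, 12, 13, 17, 18, 24}
|A + A| = 23

|A + A| = 23


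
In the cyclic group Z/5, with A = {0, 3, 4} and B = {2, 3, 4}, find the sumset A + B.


Work in Z/5Z: reduce every sum a + b modulo 5.
Enumerate all 9 pairs:
a = 0: 0+2=2, 0+3=3, 0+4=4
a = 3: 3+2=0, 3+3=1, 3+4=2
a = 4: 4+2=1, 4+3=2, 4+4=3
Distinct residues collected: {0, 1, 2, 3, 4}
|A + B| = 5 (out of 5 total residues).

A + B = {0, 1, 2, 3, 4}


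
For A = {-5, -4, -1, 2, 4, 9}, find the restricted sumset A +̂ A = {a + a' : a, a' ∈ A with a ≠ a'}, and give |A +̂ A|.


Restricted sumset: A +̂ A = {a + a' : a ∈ A, a' ∈ A, a ≠ a'}.
Equivalently, take A + A and drop any sum 2a that is achievable ONLY as a + a for a ∈ A (i.e. sums representable only with equal summands).
Enumerate pairs (a, a') with a < a' (symmetric, so each unordered pair gives one sum; this covers all a ≠ a'):
  -5 + -4 = -9
  -5 + -1 = -6
  -5 + 2 = -3
  -5 + 4 = -1
  -5 + 9 = 4
  -4 + -1 = -5
  -4 + 2 = -2
  -4 + 4 = 0
  -4 + 9 = 5
  -1 + 2 = 1
  -1 + 4 = 3
  -1 + 9 = 8
  2 + 4 = 6
  2 + 9 = 11
  4 + 9 = 13
Collected distinct sums: {-9, -6, -5, -3, -2, -1, 0, 1, 3, 4, 5, 6, 8, 11, 13}
|A +̂ A| = 15
(Reference bound: |A +̂ A| ≥ 2|A| - 3 for |A| ≥ 2, with |A| = 6 giving ≥ 9.)

|A +̂ A| = 15


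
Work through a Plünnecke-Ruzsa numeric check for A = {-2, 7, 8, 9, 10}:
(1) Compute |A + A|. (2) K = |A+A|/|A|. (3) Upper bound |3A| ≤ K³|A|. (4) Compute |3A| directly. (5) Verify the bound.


|A| = 5.
Step 1: Compute A + A by enumerating all 25 pairs.
A + A = {-4, 5, 6, 7, 8, 14, 15, 16, 17, 18, 19, 20}, so |A + A| = 12.
Step 2: Doubling constant K = |A + A|/|A| = 12/5 = 12/5 ≈ 2.4000.
Step 3: Plünnecke-Ruzsa gives |3A| ≤ K³·|A| = (2.4000)³ · 5 ≈ 69.1200.
Step 4: Compute 3A = A + A + A directly by enumerating all triples (a,b,c) ∈ A³; |3A| = 22.
Step 5: Check 22 ≤ 69.1200? Yes ✓.

K = 12/5, Plünnecke-Ruzsa bound K³|A| ≈ 69.1200, |3A| = 22, inequality holds.


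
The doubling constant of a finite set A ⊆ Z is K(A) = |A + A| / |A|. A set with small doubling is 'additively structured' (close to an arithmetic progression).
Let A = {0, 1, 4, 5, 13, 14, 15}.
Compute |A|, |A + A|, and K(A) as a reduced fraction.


|A| = 7.
Compute A + A by enumerating all 49 pairs.
A + A = {0, 1, 2, 4, 5, 6, 8, 9, 10, 13, 14, 15, 16, 17, 18, 19, 20, 26, 27, 28, 29, 30}, so |A + A| = 22.
K = |A + A| / |A| = 22/7 (already in lowest terms) ≈ 3.1429.
Reference: AP of size 7 gives K = 13/7 ≈ 1.8571; a fully generic set of size 7 gives K ≈ 4.0000.

|A| = 7, |A + A| = 22, K = 22/7.


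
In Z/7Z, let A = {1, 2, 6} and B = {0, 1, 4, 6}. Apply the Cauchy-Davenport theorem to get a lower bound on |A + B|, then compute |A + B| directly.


Cauchy-Davenport: |A + B| ≥ min(p, |A| + |B| - 1) for A, B nonempty in Z/pZ.
|A| = 3, |B| = 4, p = 7.
CD lower bound = min(7, 3 + 4 - 1) = min(7, 6) = 6.
Compute A + B mod 7 directly:
a = 1: 1+0=1, 1+1=2, 1+4=5, 1+6=0
a = 2: 2+0=2, 2+1=3, 2+4=6, 2+6=1
a = 6: 6+0=6, 6+1=0, 6+4=3, 6+6=5
A + B = {0, 1, 2, 3, 5, 6}, so |A + B| = 6.
Verify: 6 ≥ 6? Yes ✓.

CD lower bound = 6, actual |A + B| = 6.


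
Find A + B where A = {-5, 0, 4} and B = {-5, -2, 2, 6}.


A + B = {a + b : a ∈ A, b ∈ B}.
Enumerate all |A|·|B| = 3·4 = 12 pairs (a, b) and collect distinct sums.
a = -5: -5+-5=-10, -5+-2=-7, -5+2=-3, -5+6=1
a = 0: 0+-5=-5, 0+-2=-2, 0+2=2, 0+6=6
a = 4: 4+-5=-1, 4+-2=2, 4+2=6, 4+6=10
Collecting distinct sums: A + B = {-10, -7, -5, -3, -2, -1, 1, 2, 6, 10}
|A + B| = 10

A + B = {-10, -7, -5, -3, -2, -1, 1, 2, 6, 10}


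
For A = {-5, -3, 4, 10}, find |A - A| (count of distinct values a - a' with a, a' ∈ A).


A - A = {a - a' : a, a' ∈ A}; |A| = 4.
Bounds: 2|A|-1 ≤ |A - A| ≤ |A|² - |A| + 1, i.e. 7 ≤ |A - A| ≤ 13.
Note: 0 ∈ A - A always (from a - a). The set is symmetric: if d ∈ A - A then -d ∈ A - A.
Enumerate nonzero differences d = a - a' with a > a' (then include -d):
Positive differences: {2, 6, 7, 9, 13, 15}
Full difference set: {0} ∪ (positive diffs) ∪ (negative diffs).
|A - A| = 1 + 2·6 = 13 (matches direct enumeration: 13).

|A - A| = 13


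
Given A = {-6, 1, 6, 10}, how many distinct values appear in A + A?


A + A = {a + a' : a, a' ∈ A}; |A| = 4.
General bounds: 2|A| - 1 ≤ |A + A| ≤ |A|(|A|+1)/2, i.e. 7 ≤ |A + A| ≤ 10.
Lower bound 2|A|-1 is attained iff A is an arithmetic progression.
Enumerate sums a + a' for a ≤ a' (symmetric, so this suffices):
a = -6: -6+-6=-12, -6+1=-5, -6+6=0, -6+10=4
a = 1: 1+1=2, 1+6=7, 1+10=11
a = 6: 6+6=12, 6+10=16
a = 10: 10+10=20
Distinct sums: {-12, -5, 0, 2, 4, 7, 11, 12, 16, 20}
|A + A| = 10

|A + A| = 10


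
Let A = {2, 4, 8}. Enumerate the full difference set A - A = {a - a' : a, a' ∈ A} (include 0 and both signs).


A - A = {a - a' : a, a' ∈ A}.
Compute a - a' for each ordered pair (a, a'):
a = 2: 2-2=0, 2-4=-2, 2-8=-6
a = 4: 4-2=2, 4-4=0, 4-8=-4
a = 8: 8-2=6, 8-4=4, 8-8=0
Collecting distinct values (and noting 0 appears from a-a):
A - A = {-6, -4, -2, 0, 2, 4, 6}
|A - A| = 7

A - A = {-6, -4, -2, 0, 2, 4, 6}


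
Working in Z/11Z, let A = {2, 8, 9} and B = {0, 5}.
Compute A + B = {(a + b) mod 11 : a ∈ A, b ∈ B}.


Work in Z/11Z: reduce every sum a + b modulo 11.
Enumerate all 6 pairs:
a = 2: 2+0=2, 2+5=7
a = 8: 8+0=8, 8+5=2
a = 9: 9+0=9, 9+5=3
Distinct residues collected: {2, 3, 7, 8, 9}
|A + B| = 5 (out of 11 total residues).

A + B = {2, 3, 7, 8, 9}


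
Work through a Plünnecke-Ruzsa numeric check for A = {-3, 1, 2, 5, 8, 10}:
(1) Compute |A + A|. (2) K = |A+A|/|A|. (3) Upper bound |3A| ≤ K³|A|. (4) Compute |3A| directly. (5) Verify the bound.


|A| = 6.
Step 1: Compute A + A by enumerating all 36 pairs.
A + A = {-6, -2, -1, 2, 3, 4, 5, 6, 7, 9, 10, 11, 12, 13, 15, 16, 18, 20}, so |A + A| = 18.
Step 2: Doubling constant K = |A + A|/|A| = 18/6 = 18/6 ≈ 3.0000.
Step 3: Plünnecke-Ruzsa gives |3A| ≤ K³·|A| = (3.0000)³ · 6 ≈ 162.0000.
Step 4: Compute 3A = A + A + A directly by enumerating all triples (a,b,c) ∈ A³; |3A| = 33.
Step 5: Check 33 ≤ 162.0000? Yes ✓.

K = 18/6, Plünnecke-Ruzsa bound K³|A| ≈ 162.0000, |3A| = 33, inequality holds.


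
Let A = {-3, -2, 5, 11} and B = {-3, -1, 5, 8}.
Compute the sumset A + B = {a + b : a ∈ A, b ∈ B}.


A + B = {a + b : a ∈ A, b ∈ B}.
Enumerate all |A|·|B| = 4·4 = 16 pairs (a, b) and collect distinct sums.
a = -3: -3+-3=-6, -3+-1=-4, -3+5=2, -3+8=5
a = -2: -2+-3=-5, -2+-1=-3, -2+5=3, -2+8=6
a = 5: 5+-3=2, 5+-1=4, 5+5=10, 5+8=13
a = 11: 11+-3=8, 11+-1=10, 11+5=16, 11+8=19
Collecting distinct sums: A + B = {-6, -5, -4, -3, 2, 3, 4, 5, 6, 8, 10, 13, 16, 19}
|A + B| = 14

A + B = {-6, -5, -4, -3, 2, 3, 4, 5, 6, 8, 10, 13, 16, 19}


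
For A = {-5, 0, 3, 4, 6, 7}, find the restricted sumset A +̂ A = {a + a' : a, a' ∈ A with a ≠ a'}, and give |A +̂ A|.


Restricted sumset: A +̂ A = {a + a' : a ∈ A, a' ∈ A, a ≠ a'}.
Equivalently, take A + A and drop any sum 2a that is achievable ONLY as a + a for a ∈ A (i.e. sums representable only with equal summands).
Enumerate pairs (a, a') with a < a' (symmetric, so each unordered pair gives one sum; this covers all a ≠ a'):
  -5 + 0 = -5
  -5 + 3 = -2
  -5 + 4 = -1
  -5 + 6 = 1
  -5 + 7 = 2
  0 + 3 = 3
  0 + 4 = 4
  0 + 6 = 6
  0 + 7 = 7
  3 + 4 = 7
  3 + 6 = 9
  3 + 7 = 10
  4 + 6 = 10
  4 + 7 = 11
  6 + 7 = 13
Collected distinct sums: {-5, -2, -1, 1, 2, 3, 4, 6, 7, 9, 10, 11, 13}
|A +̂ A| = 13
(Reference bound: |A +̂ A| ≥ 2|A| - 3 for |A| ≥ 2, with |A| = 6 giving ≥ 9.)

|A +̂ A| = 13


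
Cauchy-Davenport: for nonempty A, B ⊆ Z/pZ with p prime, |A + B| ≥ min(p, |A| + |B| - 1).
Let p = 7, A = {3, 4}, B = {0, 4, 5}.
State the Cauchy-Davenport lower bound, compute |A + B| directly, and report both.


Cauchy-Davenport: |A + B| ≥ min(p, |A| + |B| - 1) for A, B nonempty in Z/pZ.
|A| = 2, |B| = 3, p = 7.
CD lower bound = min(7, 2 + 3 - 1) = min(7, 4) = 4.
Compute A + B mod 7 directly:
a = 3: 3+0=3, 3+4=0, 3+5=1
a = 4: 4+0=4, 4+4=1, 4+5=2
A + B = {0, 1, 2, 3, 4}, so |A + B| = 5.
Verify: 5 ≥ 4? Yes ✓.

CD lower bound = 4, actual |A + B| = 5.


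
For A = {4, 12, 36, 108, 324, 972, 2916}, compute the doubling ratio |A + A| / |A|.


|A| = 7.
Compute A + A by enumerating all 49 pairs.
A + A = {8, 16, 24, 40, 48, 72, 112, 120, 144, 216, 328, 336, 360, 432, 648, 976, 984, 1008, 1080, 1296, 1944, 2920, 2928, 2952, 3024, 3240, 3888, 5832}, so |A + A| = 28.
K = |A + A| / |A| = 28/7 = 4/1 ≈ 4.0000.
Reference: AP of size 7 gives K = 13/7 ≈ 1.8571; a fully generic set of size 7 gives K ≈ 4.0000.

|A| = 7, |A + A| = 28, K = 28/7 = 4/1.


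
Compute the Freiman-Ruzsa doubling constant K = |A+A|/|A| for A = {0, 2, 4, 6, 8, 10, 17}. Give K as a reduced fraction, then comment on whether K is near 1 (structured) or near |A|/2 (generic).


|A| = 7.
Compute A + A by enumerating all 49 pairs.
A + A = {0, 2, 4, 6, 8, 10, 12, 14, 16, 17, 18, 19, 20, 21, 23, 25, 27, 34}, so |A + A| = 18.
K = |A + A| / |A| = 18/7 (already in lowest terms) ≈ 2.5714.
Reference: AP of size 7 gives K = 13/7 ≈ 1.8571; a fully generic set of size 7 gives K ≈ 4.0000.

|A| = 7, |A + A| = 18, K = 18/7.


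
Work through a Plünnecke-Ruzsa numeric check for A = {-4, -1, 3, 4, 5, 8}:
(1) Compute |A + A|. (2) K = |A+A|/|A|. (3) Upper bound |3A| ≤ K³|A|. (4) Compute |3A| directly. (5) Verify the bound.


|A| = 6.
Step 1: Compute A + A by enumerating all 36 pairs.
A + A = {-8, -5, -2, -1, 0, 1, 2, 3, 4, 6, 7, 8, 9, 10, 11, 12, 13, 16}, so |A + A| = 18.
Step 2: Doubling constant K = |A + A|/|A| = 18/6 = 18/6 ≈ 3.0000.
Step 3: Plünnecke-Ruzsa gives |3A| ≤ K³·|A| = (3.0000)³ · 6 ≈ 162.0000.
Step 4: Compute 3A = A + A + A directly by enumerating all triples (a,b,c) ∈ A³; |3A| = 31.
Step 5: Check 31 ≤ 162.0000? Yes ✓.

K = 18/6, Plünnecke-Ruzsa bound K³|A| ≈ 162.0000, |3A| = 31, inequality holds.


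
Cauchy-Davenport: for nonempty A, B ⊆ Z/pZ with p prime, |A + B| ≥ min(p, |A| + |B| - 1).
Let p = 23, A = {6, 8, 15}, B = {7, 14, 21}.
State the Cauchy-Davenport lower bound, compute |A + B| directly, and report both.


Cauchy-Davenport: |A + B| ≥ min(p, |A| + |B| - 1) for A, B nonempty in Z/pZ.
|A| = 3, |B| = 3, p = 23.
CD lower bound = min(23, 3 + 3 - 1) = min(23, 5) = 5.
Compute A + B mod 23 directly:
a = 6: 6+7=13, 6+14=20, 6+21=4
a = 8: 8+7=15, 8+14=22, 8+21=6
a = 15: 15+7=22, 15+14=6, 15+21=13
A + B = {4, 6, 13, 15, 20, 22}, so |A + B| = 6.
Verify: 6 ≥ 5? Yes ✓.

CD lower bound = 5, actual |A + B| = 6.


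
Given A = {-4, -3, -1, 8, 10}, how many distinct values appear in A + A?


A + A = {a + a' : a, a' ∈ A}; |A| = 5.
General bounds: 2|A| - 1 ≤ |A + A| ≤ |A|(|A|+1)/2, i.e. 9 ≤ |A + A| ≤ 15.
Lower bound 2|A|-1 is attained iff A is an arithmetic progression.
Enumerate sums a + a' for a ≤ a' (symmetric, so this suffices):
a = -4: -4+-4=-8, -4+-3=-7, -4+-1=-5, -4+8=4, -4+10=6
a = -3: -3+-3=-6, -3+-1=-4, -3+8=5, -3+10=7
a = -1: -1+-1=-2, -1+8=7, -1+10=9
a = 8: 8+8=16, 8+10=18
a = 10: 10+10=20
Distinct sums: {-8, -7, -6, -5, -4, -2, 4, 5, 6, 7, 9, 16, 18, 20}
|A + A| = 14

|A + A| = 14


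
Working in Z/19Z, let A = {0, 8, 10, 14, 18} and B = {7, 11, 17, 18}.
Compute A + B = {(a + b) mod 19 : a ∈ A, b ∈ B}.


Work in Z/19Z: reduce every sum a + b modulo 19.
Enumerate all 20 pairs:
a = 0: 0+7=7, 0+11=11, 0+17=17, 0+18=18
a = 8: 8+7=15, 8+11=0, 8+17=6, 8+18=7
a = 10: 10+7=17, 10+11=2, 10+17=8, 10+18=9
a = 14: 14+7=2, 14+11=6, 14+17=12, 14+18=13
a = 18: 18+7=6, 18+11=10, 18+17=16, 18+18=17
Distinct residues collected: {0, 2, 6, 7, 8, 9, 10, 11, 12, 13, 15, 16, 17, 18}
|A + B| = 14 (out of 19 total residues).

A + B = {0, 2, 6, 7, 8, 9, 10, 11, 12, 13, 15, 16, 17, 18}


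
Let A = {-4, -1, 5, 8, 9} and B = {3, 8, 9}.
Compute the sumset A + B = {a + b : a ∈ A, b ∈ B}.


A + B = {a + b : a ∈ A, b ∈ B}.
Enumerate all |A|·|B| = 5·3 = 15 pairs (a, b) and collect distinct sums.
a = -4: -4+3=-1, -4+8=4, -4+9=5
a = -1: -1+3=2, -1+8=7, -1+9=8
a = 5: 5+3=8, 5+8=13, 5+9=14
a = 8: 8+3=11, 8+8=16, 8+9=17
a = 9: 9+3=12, 9+8=17, 9+9=18
Collecting distinct sums: A + B = {-1, 2, 4, 5, 7, 8, 11, 12, 13, 14, 16, 17, 18}
|A + B| = 13

A + B = {-1, 2, 4, 5, 7, 8, 11, 12, 13, 14, 16, 17, 18}


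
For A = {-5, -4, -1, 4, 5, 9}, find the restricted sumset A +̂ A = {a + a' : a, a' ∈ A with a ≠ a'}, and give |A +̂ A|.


Restricted sumset: A +̂ A = {a + a' : a ∈ A, a' ∈ A, a ≠ a'}.
Equivalently, take A + A and drop any sum 2a that is achievable ONLY as a + a for a ∈ A (i.e. sums representable only with equal summands).
Enumerate pairs (a, a') with a < a' (symmetric, so each unordered pair gives one sum; this covers all a ≠ a'):
  -5 + -4 = -9
  -5 + -1 = -6
  -5 + 4 = -1
  -5 + 5 = 0
  -5 + 9 = 4
  -4 + -1 = -5
  -4 + 4 = 0
  -4 + 5 = 1
  -4 + 9 = 5
  -1 + 4 = 3
  -1 + 5 = 4
  -1 + 9 = 8
  4 + 5 = 9
  4 + 9 = 13
  5 + 9 = 14
Collected distinct sums: {-9, -6, -5, -1, 0, 1, 3, 4, 5, 8, 9, 13, 14}
|A +̂ A| = 13
(Reference bound: |A +̂ A| ≥ 2|A| - 3 for |A| ≥ 2, with |A| = 6 giving ≥ 9.)

|A +̂ A| = 13


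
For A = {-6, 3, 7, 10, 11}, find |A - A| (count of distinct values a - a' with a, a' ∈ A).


A - A = {a - a' : a, a' ∈ A}; |A| = 5.
Bounds: 2|A|-1 ≤ |A - A| ≤ |A|² - |A| + 1, i.e. 9 ≤ |A - A| ≤ 21.
Note: 0 ∈ A - A always (from a - a). The set is symmetric: if d ∈ A - A then -d ∈ A - A.
Enumerate nonzero differences d = a - a' with a > a' (then include -d):
Positive differences: {1, 3, 4, 7, 8, 9, 13, 16, 17}
Full difference set: {0} ∪ (positive diffs) ∪ (negative diffs).
|A - A| = 1 + 2·9 = 19 (matches direct enumeration: 19).

|A - A| = 19


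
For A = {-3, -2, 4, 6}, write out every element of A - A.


A - A = {a - a' : a, a' ∈ A}.
Compute a - a' for each ordered pair (a, a'):
a = -3: -3--3=0, -3--2=-1, -3-4=-7, -3-6=-9
a = -2: -2--3=1, -2--2=0, -2-4=-6, -2-6=-8
a = 4: 4--3=7, 4--2=6, 4-4=0, 4-6=-2
a = 6: 6--3=9, 6--2=8, 6-4=2, 6-6=0
Collecting distinct values (and noting 0 appears from a-a):
A - A = {-9, -8, -7, -6, -2, -1, 0, 1, 2, 6, 7, 8, 9}
|A - A| = 13

A - A = {-9, -8, -7, -6, -2, -1, 0, 1, 2, 6, 7, 8, 9}


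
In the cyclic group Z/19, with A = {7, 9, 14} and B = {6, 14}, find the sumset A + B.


Work in Z/19Z: reduce every sum a + b modulo 19.
Enumerate all 6 pairs:
a = 7: 7+6=13, 7+14=2
a = 9: 9+6=15, 9+14=4
a = 14: 14+6=1, 14+14=9
Distinct residues collected: {1, 2, 4, 9, 13, 15}
|A + B| = 6 (out of 19 total residues).

A + B = {1, 2, 4, 9, 13, 15}


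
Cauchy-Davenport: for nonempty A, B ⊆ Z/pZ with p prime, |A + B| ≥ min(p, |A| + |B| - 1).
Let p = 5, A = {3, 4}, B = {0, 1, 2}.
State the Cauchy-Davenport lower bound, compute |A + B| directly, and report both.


Cauchy-Davenport: |A + B| ≥ min(p, |A| + |B| - 1) for A, B nonempty in Z/pZ.
|A| = 2, |B| = 3, p = 5.
CD lower bound = min(5, 2 + 3 - 1) = min(5, 4) = 4.
Compute A + B mod 5 directly:
a = 3: 3+0=3, 3+1=4, 3+2=0
a = 4: 4+0=4, 4+1=0, 4+2=1
A + B = {0, 1, 3, 4}, so |A + B| = 4.
Verify: 4 ≥ 4? Yes ✓.

CD lower bound = 4, actual |A + B| = 4.


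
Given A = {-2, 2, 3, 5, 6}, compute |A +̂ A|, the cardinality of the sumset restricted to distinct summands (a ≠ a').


Restricted sumset: A +̂ A = {a + a' : a ∈ A, a' ∈ A, a ≠ a'}.
Equivalently, take A + A and drop any sum 2a that is achievable ONLY as a + a for a ∈ A (i.e. sums representable only with equal summands).
Enumerate pairs (a, a') with a < a' (symmetric, so each unordered pair gives one sum; this covers all a ≠ a'):
  -2 + 2 = 0
  -2 + 3 = 1
  -2 + 5 = 3
  -2 + 6 = 4
  2 + 3 = 5
  2 + 5 = 7
  2 + 6 = 8
  3 + 5 = 8
  3 + 6 = 9
  5 + 6 = 11
Collected distinct sums: {0, 1, 3, 4, 5, 7, 8, 9, 11}
|A +̂ A| = 9
(Reference bound: |A +̂ A| ≥ 2|A| - 3 for |A| ≥ 2, with |A| = 5 giving ≥ 7.)

|A +̂ A| = 9


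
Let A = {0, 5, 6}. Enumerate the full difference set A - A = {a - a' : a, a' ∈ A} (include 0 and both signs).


A - A = {a - a' : a, a' ∈ A}.
Compute a - a' for each ordered pair (a, a'):
a = 0: 0-0=0, 0-5=-5, 0-6=-6
a = 5: 5-0=5, 5-5=0, 5-6=-1
a = 6: 6-0=6, 6-5=1, 6-6=0
Collecting distinct values (and noting 0 appears from a-a):
A - A = {-6, -5, -1, 0, 1, 5, 6}
|A - A| = 7

A - A = {-6, -5, -1, 0, 1, 5, 6}


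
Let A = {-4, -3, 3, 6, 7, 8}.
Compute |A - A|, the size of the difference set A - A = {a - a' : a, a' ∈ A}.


A - A = {a - a' : a, a' ∈ A}; |A| = 6.
Bounds: 2|A|-1 ≤ |A - A| ≤ |A|² - |A| + 1, i.e. 11 ≤ |A - A| ≤ 31.
Note: 0 ∈ A - A always (from a - a). The set is symmetric: if d ∈ A - A then -d ∈ A - A.
Enumerate nonzero differences d = a - a' with a > a' (then include -d):
Positive differences: {1, 2, 3, 4, 5, 6, 7, 9, 10, 11, 12}
Full difference set: {0} ∪ (positive diffs) ∪ (negative diffs).
|A - A| = 1 + 2·11 = 23 (matches direct enumeration: 23).

|A - A| = 23
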